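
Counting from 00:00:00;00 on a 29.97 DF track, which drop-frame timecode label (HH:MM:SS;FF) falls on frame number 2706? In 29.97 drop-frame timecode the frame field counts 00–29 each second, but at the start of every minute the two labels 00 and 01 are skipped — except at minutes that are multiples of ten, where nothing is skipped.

00:01:30;08

Each 10-minute DF block holds 10 × 60 × 30 − 9 × 2 = 17982 frames. 2706 ÷ 17982 → 0 full blocks, remainder 2706.
Within the partial block the first minute is 1800 frames and each further minute 1798, so 1 further minute boundary passed. Total skipped labels = 18 × 0 + 2 × 1 = 2.
Non-drop label index = 2706 + 2 = 2708; at 30 labels/s that is 00:01:30:08, i.e. DF 00:01:30;08.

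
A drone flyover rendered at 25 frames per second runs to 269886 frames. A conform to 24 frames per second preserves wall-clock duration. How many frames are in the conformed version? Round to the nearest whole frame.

Frames at target rate = 269886 × (24) / (25) = 6477264/25 ≈ 259090.560.
Nearest whole frame: 259091.

259091 frames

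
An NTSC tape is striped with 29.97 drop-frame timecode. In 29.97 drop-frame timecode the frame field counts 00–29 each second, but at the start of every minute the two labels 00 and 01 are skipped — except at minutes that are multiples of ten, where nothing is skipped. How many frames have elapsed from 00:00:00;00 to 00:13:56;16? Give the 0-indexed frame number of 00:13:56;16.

As if non-drop at 30 labels/s: (0 × 3600 + 13 × 60 + 56) × 30 + 16 = 25096.
Minute boundaries passed: 13; those not divisible by 10: 13 − 1 = 12; dropped labels = 2 × 12 = 24.
Actual frame index = 25096 − 24 = 25072.

25072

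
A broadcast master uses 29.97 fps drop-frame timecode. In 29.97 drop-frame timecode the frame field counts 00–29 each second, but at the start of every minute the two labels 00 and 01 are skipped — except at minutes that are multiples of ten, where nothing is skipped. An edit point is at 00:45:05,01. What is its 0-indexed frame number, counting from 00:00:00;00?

Complete 10-minute blocks: 4, each 17982 frames → 71928.
Remaining 5 whole minutes in the current block: 1800 + 4 × 1798 = 8992 frames.
Within the current minute: 5 × 30 + 1 − 2 = 149 (labels ;00/;01 skipped at this minute). Total = 71928 + 8992 + 149 = 81069.

81069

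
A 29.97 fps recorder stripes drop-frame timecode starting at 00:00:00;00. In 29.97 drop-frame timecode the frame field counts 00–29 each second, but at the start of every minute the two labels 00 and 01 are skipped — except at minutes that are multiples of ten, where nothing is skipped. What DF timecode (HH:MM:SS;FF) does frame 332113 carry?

03:04:41;15

Ten DF minutes hold 17982 frames, so frame 332113 lies in block 18 (frames 323676–341657) with 8437 frames into that block.
The block's first minute is 1800 frames and the rest 1798 each; 8437 frames reaches minute 4, so 18 × 18 + 4 × 2 = 332 labels have been skipped so far.
Adding those back, label number 332113 + 332 = 332445 at 30 labels/s is 11081 s + 15 f = 3 h 4 min 41 s frame 15, i.e. 03:04:41;15.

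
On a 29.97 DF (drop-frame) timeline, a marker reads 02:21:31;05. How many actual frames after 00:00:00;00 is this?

As if non-drop at 30 labels/s: (2 × 3600 + 21 × 60 + 31) × 30 + 5 = 254735.
Minute boundaries passed: 141; those not divisible by 10: 141 − 14 = 127; dropped labels = 2 × 127 = 254.
Actual frame index = 254735 − 254 = 254481.

254481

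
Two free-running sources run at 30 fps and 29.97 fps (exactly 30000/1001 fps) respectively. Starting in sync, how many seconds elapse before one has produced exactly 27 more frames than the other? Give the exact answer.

900.9 seconds

The gap grows by |30000/1001 − 30| = 30/1001 frames per second.
Time for a 27-frame gap: 27 ÷ (30/1001) = 900.9 s.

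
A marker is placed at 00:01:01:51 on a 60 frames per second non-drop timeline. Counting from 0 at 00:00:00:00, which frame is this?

Total seconds to the label: (0 × 3600 + 1 × 60 + 1) = 61.
Frame index = 61 × 60 + 51 = 3711.

3711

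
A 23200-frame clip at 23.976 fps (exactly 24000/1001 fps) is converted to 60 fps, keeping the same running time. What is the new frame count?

58058 frames

Target frames = source frames × (target rate / source rate) = 23200 × (60)/(24000/1001) = 23200 × 1001/400 = 58058.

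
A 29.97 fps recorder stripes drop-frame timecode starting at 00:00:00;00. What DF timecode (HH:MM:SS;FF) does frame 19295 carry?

00:10:43;23

Ten DF minutes hold 17982 frames, so frame 19295 lies in block 1 (frames 17982–35963) with 1313 frames into that block.
The block's first minute is 1800 frames and the rest 1798 each; 1313 frames reaches minute 0, so 1 × 18 + 0 × 2 = 18 labels have been skipped so far.
Adding those back, label number 19295 + 18 = 19313 at 30 labels/s is 643 s + 23 f = 0 h 10 min 43 s frame 23, i.e. 00:10:43;23.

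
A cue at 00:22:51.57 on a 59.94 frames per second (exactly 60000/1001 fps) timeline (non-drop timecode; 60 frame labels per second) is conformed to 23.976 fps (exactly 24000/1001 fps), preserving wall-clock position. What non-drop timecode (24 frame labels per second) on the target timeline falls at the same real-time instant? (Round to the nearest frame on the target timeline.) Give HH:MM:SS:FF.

Source frame index: (0×3600 + 22×60 + 51) × 60 + 57 = 82317.
Real time: 82317 / (60000/1001) = 27466439/20000 s.
Target frame: (27466439/20000) × (24000/1001) = 164634/5 ≈ 32926.800 → 32927.
At 24 labels/s: frame 32927 → 00:22:51:23.

00:22:51:23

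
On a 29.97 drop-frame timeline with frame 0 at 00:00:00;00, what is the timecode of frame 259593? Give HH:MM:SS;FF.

Ten DF minutes hold 17982 frames, so frame 259593 lies in block 14 (frames 251748–269729) with 7845 frames into that block.
The block's first minute is 1800 frames and the rest 1798 each; 7845 frames reaches minute 4, so 14 × 18 + 4 × 2 = 260 labels have been skipped so far.
Adding those back, label number 259593 + 260 = 259853 at 30 labels/s is 8661 s + 23 f = 2 h 24 min 21 s frame 23, i.e. 02:24:21;23.

02:24:21;23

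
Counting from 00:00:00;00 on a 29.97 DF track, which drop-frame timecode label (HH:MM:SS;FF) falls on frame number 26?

Each 10-minute DF block holds 10 × 60 × 30 − 9 × 2 = 17982 frames. 26 ÷ 17982 → 0 full blocks, remainder 26.
Within the partial block the first minute is 1800 frames and each further minute 1798, so 0 further minute boundaries passed. Total skipped labels = 18 × 0 + 2 × 0 = 0.
Non-drop label index = 26 + 0 = 26; at 30 labels/s that is 00:00:00:26, i.e. DF 00:00:00;26.

00:00:00;26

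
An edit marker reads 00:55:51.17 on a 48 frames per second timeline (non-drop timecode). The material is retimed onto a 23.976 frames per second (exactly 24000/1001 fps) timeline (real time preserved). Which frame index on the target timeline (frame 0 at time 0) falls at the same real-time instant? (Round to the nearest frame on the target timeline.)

Source frame index: (0×3600 + 55×60 + 51) × 48 + 17 = 160865.
Real time: 160865 / (48) = 160865/48 s.
Target frame: (160865/48) × (24000/1001) = 80432500/1001 ≈ 80352.148 → 80352.

frame 80352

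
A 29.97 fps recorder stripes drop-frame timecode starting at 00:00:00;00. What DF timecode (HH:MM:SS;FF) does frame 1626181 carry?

15:04:20;09

Ten DF minutes hold 17982 frames, so frame 1626181 lies in block 90 (frames 1618380–1636361) with 7801 frames into that block.
The block's first minute is 1800 frames and the rest 1798 each; 7801 frames reaches minute 4, so 90 × 18 + 4 × 2 = 1628 labels have been skipped so far.
Adding those back, label number 1626181 + 1628 = 1627809 at 30 labels/s is 54260 s + 9 f = 15 h 4 min 20 s frame 9, i.e. 15:04:20;09.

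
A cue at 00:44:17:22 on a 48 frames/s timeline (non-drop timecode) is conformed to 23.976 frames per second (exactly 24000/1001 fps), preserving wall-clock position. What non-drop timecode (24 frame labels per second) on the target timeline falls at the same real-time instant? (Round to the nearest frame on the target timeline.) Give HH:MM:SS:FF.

00:44:14:19

Source frame index: (0×3600 + 44×60 + 17) × 48 + 22 = 127558.
Real time: 127558 / (48) = 63779/24 s.
Target frame: (63779/24) × (24000/1001) = 63779000/1001 ≈ 63715.285 → 63715.
At 24 labels/s: frame 63715 → 00:44:14:19.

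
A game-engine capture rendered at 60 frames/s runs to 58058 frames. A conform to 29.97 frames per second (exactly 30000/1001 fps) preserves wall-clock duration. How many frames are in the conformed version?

29000 frames

Target frames = source frames × (target rate / source rate) = 58058 × (30000/1001)/(60) = 58058 × 500/1001 = 29000.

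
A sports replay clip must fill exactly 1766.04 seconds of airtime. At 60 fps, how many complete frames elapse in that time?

105962 frames

Frames = 1766.04 × 60 = 529812/5 ≈ 105962.4000.
Complete frames: 105962.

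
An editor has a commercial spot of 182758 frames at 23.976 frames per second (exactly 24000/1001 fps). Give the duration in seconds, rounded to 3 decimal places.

7622.532 seconds

Running time = 182758 × 1001/24000 = 91470379/12000 s ≈ 7622.532 s.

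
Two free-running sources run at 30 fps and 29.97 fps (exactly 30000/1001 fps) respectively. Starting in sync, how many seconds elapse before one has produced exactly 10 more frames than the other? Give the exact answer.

1001/3 seconds

The gap grows by |30000/1001 − 30| = 30/1001 frames per second.
Time for a 10-frame gap: 10 ÷ (30/1001) = 1001/3 s.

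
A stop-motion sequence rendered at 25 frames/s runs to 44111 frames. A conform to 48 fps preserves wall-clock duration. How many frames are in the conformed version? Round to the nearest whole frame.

84693 frames

Frames at target rate = 44111 × (48) / (25) = 2117328/25 ≈ 84693.120.
Nearest whole frame: 84693.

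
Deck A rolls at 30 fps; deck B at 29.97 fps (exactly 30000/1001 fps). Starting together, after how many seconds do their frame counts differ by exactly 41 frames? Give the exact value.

The gap grows by |30000/1001 − 30| = 30/1001 frames per second.
Time for a 41-frame gap: 41 ÷ (30/1001) = 41041/30 s.

41041/30 seconds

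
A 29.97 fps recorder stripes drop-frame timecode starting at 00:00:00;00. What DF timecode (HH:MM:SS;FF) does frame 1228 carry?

Each 10-minute DF block holds 10 × 60 × 30 − 9 × 2 = 17982 frames. 1228 ÷ 17982 → 0 full blocks, remainder 1228.
Within the partial block the first minute is 1800 frames and each further minute 1798, so 0 further minute boundaries passed. Total skipped labels = 18 × 0 + 2 × 0 = 0.
Non-drop label index = 1228 + 0 = 1228; at 30 labels/s that is 00:00:40:28, i.e. DF 00:00:40;28.

00:00:40;28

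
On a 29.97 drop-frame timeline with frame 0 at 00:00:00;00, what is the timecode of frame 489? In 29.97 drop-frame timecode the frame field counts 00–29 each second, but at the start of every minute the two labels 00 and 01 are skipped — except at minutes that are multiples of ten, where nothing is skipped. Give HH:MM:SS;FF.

Each 10-minute DF block holds 10 × 60 × 30 − 9 × 2 = 17982 frames. 489 ÷ 17982 → 0 full blocks, remainder 489.
Within the partial block the first minute is 1800 frames and each further minute 1798, so 0 further minute boundaries passed. Total skipped labels = 18 × 0 + 2 × 0 = 0.
Non-drop label index = 489 + 0 = 489; at 30 labels/s that is 00:00:16:09, i.e. DF 00:00:16;09.

00:00:16;09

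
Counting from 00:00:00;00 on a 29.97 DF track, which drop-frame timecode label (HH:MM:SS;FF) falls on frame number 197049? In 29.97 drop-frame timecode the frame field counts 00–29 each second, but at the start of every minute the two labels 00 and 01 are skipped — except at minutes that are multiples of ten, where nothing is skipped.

Each 10-minute DF block holds 10 × 60 × 30 − 9 × 2 = 17982 frames. 197049 ÷ 17982 → 10 full blocks, remainder 17229.
Within the partial block the first minute is 1800 frames and each further minute 1798, so 9 further minute boundaries passed. Total skipped labels = 18 × 10 + 2 × 9 = 198.
Non-drop label index = 197049 + 198 = 197247; at 30 labels/s that is 01:49:34:27, i.e. DF 01:49:34;27.

01:49:34;27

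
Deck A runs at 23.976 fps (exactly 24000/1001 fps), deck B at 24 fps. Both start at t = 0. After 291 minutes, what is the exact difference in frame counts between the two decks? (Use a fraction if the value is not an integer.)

291 min = 17460 s.
A emits 24000/1001 × 17460 = 419040000/1001 frames; B emits 24 × 17460 = 419040.
Difference = 419040/1001 frames (≈ 418.6214); B is ahead of A.

419040/1001 frames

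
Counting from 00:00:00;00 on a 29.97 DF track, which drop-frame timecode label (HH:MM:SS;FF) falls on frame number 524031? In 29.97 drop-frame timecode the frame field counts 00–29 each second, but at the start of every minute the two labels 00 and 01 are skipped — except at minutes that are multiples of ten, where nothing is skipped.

04:51:25;05

Ten DF minutes hold 17982 frames, so frame 524031 lies in block 29 (frames 521478–539459) with 2553 frames into that block.
The block's first minute is 1800 frames and the rest 1798 each; 2553 frames reaches minute 1, so 29 × 18 + 1 × 2 = 524 labels have been skipped so far.
Adding those back, label number 524031 + 524 = 524555 at 30 labels/s is 17485 s + 5 f = 4 h 51 min 25 s frame 5, i.e. 04:51:25;05.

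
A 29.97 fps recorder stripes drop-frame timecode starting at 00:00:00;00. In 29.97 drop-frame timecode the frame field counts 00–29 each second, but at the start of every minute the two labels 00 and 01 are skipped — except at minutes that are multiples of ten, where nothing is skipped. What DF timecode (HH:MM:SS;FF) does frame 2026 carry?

Each 10-minute DF block holds 10 × 60 × 30 − 9 × 2 = 17982 frames. 2026 ÷ 17982 → 0 full blocks, remainder 2026.
Within the partial block the first minute is 1800 frames and each further minute 1798, so 1 further minute boundary passed. Total skipped labels = 18 × 0 + 2 × 1 = 2.
Non-drop label index = 2026 + 2 = 2028; at 30 labels/s that is 00:01:07:18, i.e. DF 00:01:07;18.

00:01:07;18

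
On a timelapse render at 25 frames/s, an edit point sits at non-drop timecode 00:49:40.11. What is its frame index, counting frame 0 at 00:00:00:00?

Total seconds to the label: (0 × 3600 + 49 × 60 + 40) = 2980.
Frame index = 2980 × 25 + 11 = 74511.

74511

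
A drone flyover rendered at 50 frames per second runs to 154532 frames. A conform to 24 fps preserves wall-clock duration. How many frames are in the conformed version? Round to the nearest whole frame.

Frames at target rate = 154532 × (24) / (50) = 1854384/25 ≈ 74175.360.
Nearest whole frame: 74175.

74175 frames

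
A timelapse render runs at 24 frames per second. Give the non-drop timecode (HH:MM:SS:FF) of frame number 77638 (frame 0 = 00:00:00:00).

77638 ÷ 24 = 3234 full seconds, remainder 22 frames.
3234 s = 0 h 53 min 54 s.
Timecode: 00:53:54:22.

00:53:54:22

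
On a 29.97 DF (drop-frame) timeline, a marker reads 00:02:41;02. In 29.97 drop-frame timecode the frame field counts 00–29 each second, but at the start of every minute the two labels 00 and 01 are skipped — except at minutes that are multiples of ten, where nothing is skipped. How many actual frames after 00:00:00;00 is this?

Complete 10-minute blocks: 0, each 17982 frames → 0.
Remaining 2 whole minutes in the current block: 1800 + 1 × 1798 = 3598 frames.
Within the current minute: 41 × 30 + 2 − 2 = 1230 (labels ;00/;01 skipped at this minute). Total = 0 + 3598 + 1230 = 4828.

4828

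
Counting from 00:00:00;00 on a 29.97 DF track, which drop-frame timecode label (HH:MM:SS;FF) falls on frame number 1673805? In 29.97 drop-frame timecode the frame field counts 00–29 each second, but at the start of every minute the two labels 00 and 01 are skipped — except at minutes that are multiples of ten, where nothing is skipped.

15:30:49;09

Each 10-minute DF block holds 10 × 60 × 30 − 9 × 2 = 17982 frames. 1673805 ÷ 17982 → 93 full blocks, remainder 1479.
Within the partial block the first minute is 1800 frames and each further minute 1798, so 0 further minute boundaries passed. Total skipped labels = 18 × 93 + 2 × 0 = 1674.
Non-drop label index = 1673805 + 1674 = 1675479; at 30 labels/s that is 15:30:49:09, i.e. DF 15:30:49;09.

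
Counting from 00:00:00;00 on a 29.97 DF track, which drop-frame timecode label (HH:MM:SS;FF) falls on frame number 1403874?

Each 10-minute DF block holds 10 × 60 × 30 − 9 × 2 = 17982 frames. 1403874 ÷ 17982 → 78 full blocks, remainder 1278.
Within the partial block the first minute is 1800 frames and each further minute 1798, so 0 further minute boundaries passed. Total skipped labels = 18 × 78 + 2 × 0 = 1404.
Non-drop label index = 1403874 + 1404 = 1405278; at 30 labels/s that is 13:00:42:18, i.e. DF 13:00:42;18.

13:00:42;18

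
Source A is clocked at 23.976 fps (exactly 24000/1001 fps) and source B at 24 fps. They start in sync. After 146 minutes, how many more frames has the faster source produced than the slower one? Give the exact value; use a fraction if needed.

210240/1001 frames

146 min = 8760 s.
A emits 24000/1001 × 8760 = 210240000/1001 frames; B emits 24 × 8760 = 210240.
Difference = 210240/1001 frames (≈ 210.0300); B is ahead of A.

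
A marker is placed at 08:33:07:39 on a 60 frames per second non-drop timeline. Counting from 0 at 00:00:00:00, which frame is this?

Total seconds to the label: (8 × 3600 + 33 × 60 + 7) = 30787.
Frame index = 30787 × 60 + 39 = 1847259.

1847259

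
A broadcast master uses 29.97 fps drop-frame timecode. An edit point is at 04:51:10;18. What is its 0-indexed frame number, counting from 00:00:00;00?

Complete 10-minute blocks: 29, each 17982 frames → 521478.
Remaining 1 whole minute in the current block: 1800 + 0 × 1798 = 1800 frames.
Within the current minute: 10 × 30 + 18 − 2 = 316 (labels ;00/;01 skipped at this minute). Total = 521478 + 1800 + 316 = 523594.

523594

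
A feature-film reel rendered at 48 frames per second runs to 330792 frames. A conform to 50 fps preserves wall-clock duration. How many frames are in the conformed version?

344575 frames

Target frames = source frames × (target rate / source rate) = 330792 × (50)/(48) = 330792 × 25/24 = 344575.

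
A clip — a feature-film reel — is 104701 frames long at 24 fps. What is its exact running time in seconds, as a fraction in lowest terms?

Running time = 104701 ÷ (24) = 104701 × 1/24 = 104701/24 s.

104701/24 seconds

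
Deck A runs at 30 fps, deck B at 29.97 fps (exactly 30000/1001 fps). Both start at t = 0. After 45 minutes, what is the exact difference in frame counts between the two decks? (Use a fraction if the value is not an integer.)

81000/1001 frames

45 min = 2700 s.
A emits 30 × 2700 = 81000 frames; B emits 30000/1001 × 2700 = 81000000/1001.
Difference = 81000/1001 frames (≈ 80.9191); B is behind A.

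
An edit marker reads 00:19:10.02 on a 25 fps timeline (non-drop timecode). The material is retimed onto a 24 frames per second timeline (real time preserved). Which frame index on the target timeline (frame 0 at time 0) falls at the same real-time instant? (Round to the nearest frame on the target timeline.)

frame 27602

Source frame index: (0×3600 + 19×60 + 10) × 25 + 2 = 28752.
Real time: 28752 / (25) = 28752/25 s.
Target frame: (28752/25) × (24) = 690048/25 ≈ 27601.920 → 27602.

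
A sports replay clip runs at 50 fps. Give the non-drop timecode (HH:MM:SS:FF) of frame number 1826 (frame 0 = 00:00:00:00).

00:00:36:26

1826 ÷ 50 = 36 full seconds, remainder 26 frames.
36 s = 0 h 0 min 36 s.
Timecode: 00:00:36:26.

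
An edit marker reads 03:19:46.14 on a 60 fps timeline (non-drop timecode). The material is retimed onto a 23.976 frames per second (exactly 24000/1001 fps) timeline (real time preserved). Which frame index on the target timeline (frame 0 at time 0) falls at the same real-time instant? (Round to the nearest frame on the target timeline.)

frame 287382

Source frame index: (3×3600 + 19×60 + 46) × 60 + 14 = 719174.
Real time: 719174 / (60) = 359587/30 s.
Target frame: (359587/30) × (24000/1001) = 287669600/1001 ≈ 287382.218 → 287382.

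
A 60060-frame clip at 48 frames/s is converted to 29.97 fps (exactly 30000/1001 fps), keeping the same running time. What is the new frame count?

37500 frames

Target frames = source frames × (target rate / source rate) = 60060 × (30000/1001)/(48) = 60060 × 625/1001 = 37500.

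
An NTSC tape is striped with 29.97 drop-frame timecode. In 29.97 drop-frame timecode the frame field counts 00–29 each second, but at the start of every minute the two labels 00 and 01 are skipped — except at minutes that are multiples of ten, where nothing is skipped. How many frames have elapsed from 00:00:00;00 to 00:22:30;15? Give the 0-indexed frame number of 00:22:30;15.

Complete 10-minute blocks: 2, each 17982 frames → 35964.
Remaining 2 whole minutes in the current block: 1800 + 1 × 1798 = 3598 frames.
Within the current minute: 30 × 30 + 15 − 2 = 913 (labels ;00/;01 skipped at this minute). Total = 35964 + 3598 + 913 = 40475.

40475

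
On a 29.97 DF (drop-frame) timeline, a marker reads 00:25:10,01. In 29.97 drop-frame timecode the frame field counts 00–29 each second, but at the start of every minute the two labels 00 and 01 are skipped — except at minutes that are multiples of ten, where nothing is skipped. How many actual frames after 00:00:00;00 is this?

As if non-drop at 30 labels/s: (0 × 3600 + 25 × 60 + 10) × 30 + 1 = 45301.
Minute boundaries passed: 25; those not divisible by 10: 25 − 2 = 23; dropped labels = 2 × 23 = 46.
Actual frame index = 45301 − 46 = 45255.

45255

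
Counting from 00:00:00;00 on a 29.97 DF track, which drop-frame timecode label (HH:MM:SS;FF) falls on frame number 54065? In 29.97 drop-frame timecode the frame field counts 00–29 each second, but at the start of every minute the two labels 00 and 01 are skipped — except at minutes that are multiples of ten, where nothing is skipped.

00:30:03;29

Ten DF minutes hold 17982 frames, so frame 54065 lies in block 3 (frames 53946–71927) with 119 frames into that block.
The block's first minute is 1800 frames and the rest 1798 each; 119 frames reaches minute 0, so 3 × 18 + 0 × 2 = 54 labels have been skipped so far.
Adding those back, label number 54065 + 54 = 54119 at 30 labels/s is 1803 s + 29 f = 0 h 30 min 3 s frame 29, i.e. 00:30:03;29.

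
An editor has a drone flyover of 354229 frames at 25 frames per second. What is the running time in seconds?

14169.16 seconds

Running time = 354229 / (25) = 14169.16 s.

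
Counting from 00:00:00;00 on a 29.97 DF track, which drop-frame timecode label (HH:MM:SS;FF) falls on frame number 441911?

04:05:45;03

Each 10-minute DF block holds 10 × 60 × 30 − 9 × 2 = 17982 frames. 441911 ÷ 17982 → 24 full blocks, remainder 10343.
Within the partial block the first minute is 1800 frames and each further minute 1798, so 5 further minute boundaries passed. Total skipped labels = 18 × 24 + 2 × 5 = 442.
Non-drop label index = 441911 + 442 = 442353; at 30 labels/s that is 04:05:45:03, i.e. DF 04:05:45;03.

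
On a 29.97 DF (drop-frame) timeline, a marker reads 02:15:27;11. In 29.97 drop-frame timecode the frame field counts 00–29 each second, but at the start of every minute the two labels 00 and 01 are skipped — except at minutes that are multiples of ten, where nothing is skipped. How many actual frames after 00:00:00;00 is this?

243577

As if non-drop at 30 labels/s: (2 × 3600 + 15 × 60 + 27) × 30 + 11 = 243821.
Minute boundaries passed: 135; those not divisible by 10: 135 − 13 = 122; dropped labels = 2 × 122 = 244.
Actual frame index = 243821 − 244 = 243577.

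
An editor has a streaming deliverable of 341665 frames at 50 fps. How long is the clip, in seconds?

6833.3 seconds

Running time = 341665 / (50) = 6833.3 s.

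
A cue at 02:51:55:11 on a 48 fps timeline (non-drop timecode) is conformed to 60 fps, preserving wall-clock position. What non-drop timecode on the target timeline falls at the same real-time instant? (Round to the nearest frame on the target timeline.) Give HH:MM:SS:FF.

Source frame index: (2×3600 + 51×60 + 55) × 48 + 11 = 495131.
Real time: 495131 / (48) = 495131/48 s.
Target frame: (495131/48) × (60) = 2475655/4 ≈ 618913.750 → 618914.
At 60 labels/s: frame 618914 → 02:51:55:14.

02:51:55:14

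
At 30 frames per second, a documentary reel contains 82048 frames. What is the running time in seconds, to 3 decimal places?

2734.933 seconds

Running time = 82048 × 1/30 = 41024/15 s ≈ 2734.933 s.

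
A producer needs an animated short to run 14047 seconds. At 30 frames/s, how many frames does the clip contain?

421410 frames

Frames = 14047 × 30 = 421410.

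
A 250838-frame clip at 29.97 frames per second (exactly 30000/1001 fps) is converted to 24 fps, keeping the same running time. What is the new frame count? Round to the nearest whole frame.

200871 frames

Frames at target rate = 250838 × (24) / (30000/1001) = 125544419/625 ≈ 200871.070.
Nearest whole frame: 200871.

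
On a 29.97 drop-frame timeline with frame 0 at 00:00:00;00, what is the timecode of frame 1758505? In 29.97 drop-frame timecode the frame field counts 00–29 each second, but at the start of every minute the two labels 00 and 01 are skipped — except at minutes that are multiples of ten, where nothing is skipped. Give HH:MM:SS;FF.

Ten DF minutes hold 17982 frames, so frame 1758505 lies in block 97 (frames 1744254–1762235) with 14251 frames into that block.
The block's first minute is 1800 frames and the rest 1798 each; 14251 frames reaches minute 7, so 97 × 18 + 7 × 2 = 1760 labels have been skipped so far.
Adding those back, label number 1758505 + 1760 = 1760265 at 30 labels/s is 58675 s + 15 f = 16 h 17 min 55 s frame 15, i.e. 16:17:55;15.

16:17:55;15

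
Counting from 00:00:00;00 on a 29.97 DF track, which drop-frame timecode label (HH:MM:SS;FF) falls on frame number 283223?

Each 10-minute DF block holds 10 × 60 × 30 − 9 × 2 = 17982 frames. 283223 ÷ 17982 → 15 full blocks, remainder 13493.
Within the partial block the first minute is 1800 frames and each further minute 1798, so 7 further minute boundaries passed. Total skipped labels = 18 × 15 + 2 × 7 = 284.
Non-drop label index = 283223 + 284 = 283507; at 30 labels/s that is 02:37:30:07, i.e. DF 02:37:30;07.

02:37:30;07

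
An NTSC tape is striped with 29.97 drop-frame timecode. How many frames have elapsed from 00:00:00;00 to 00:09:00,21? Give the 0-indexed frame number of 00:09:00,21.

16203

Complete 10-minute blocks: 0, each 17982 frames → 0.
Remaining 9 whole minutes in the current block: 1800 + 8 × 1798 = 16184 frames.
Within the current minute: 0 × 30 + 21 − 2 = 19 (labels ;00/;01 skipped at this minute). Total = 0 + 16184 + 19 = 16203.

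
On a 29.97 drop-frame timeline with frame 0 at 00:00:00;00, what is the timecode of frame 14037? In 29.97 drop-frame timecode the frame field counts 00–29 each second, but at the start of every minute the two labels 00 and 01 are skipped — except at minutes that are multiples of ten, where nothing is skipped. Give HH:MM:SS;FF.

Ten DF minutes hold 17982 frames, so frame 14037 lies in block 0 (frames 0–17981) with 14037 frames into that block.
The block's first minute is 1800 frames and the rest 1798 each; 14037 frames reaches minute 7, so 0 × 18 + 7 × 2 = 14 labels have been skipped so far.
Adding those back, label number 14037 + 14 = 14051 at 30 labels/s is 468 s + 11 f = 0 h 7 min 48 s frame 11, i.e. 00:07:48;11.

00:07:48;11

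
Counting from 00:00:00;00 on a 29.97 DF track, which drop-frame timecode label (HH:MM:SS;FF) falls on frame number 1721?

00:00:57;11

Ten DF minutes hold 17982 frames, so frame 1721 lies in block 0 (frames 0–17981) with 1721 frames into that block.
The block's first minute is 1800 frames and the rest 1798 each; 1721 frames reaches minute 0, so 0 × 18 + 0 × 2 = 0 labels have been skipped so far.
Adding those back, label number 1721 + 0 = 1721 at 30 labels/s is 57 s + 11 f = 0 h 0 min 57 s frame 11, i.e. 00:00:57;11.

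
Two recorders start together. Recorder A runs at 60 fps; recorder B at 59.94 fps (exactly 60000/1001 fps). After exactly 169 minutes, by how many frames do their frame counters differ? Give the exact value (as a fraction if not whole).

169 min = 10140 s.
A emits 60 × 10140 = 608400 frames; B emits 60000/1001 × 10140 = 46800000/77.
Difference = 46800/77 frames (≈ 607.7922); B is behind A.

46800/77 frames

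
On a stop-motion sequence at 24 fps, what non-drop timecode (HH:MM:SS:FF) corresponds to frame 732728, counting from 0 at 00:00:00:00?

732728 ÷ 24 = 30530 full seconds, remainder 8 frames.
30530 s = 8 h 28 min 50 s.
Timecode: 08:28:50:08.

08:28:50:08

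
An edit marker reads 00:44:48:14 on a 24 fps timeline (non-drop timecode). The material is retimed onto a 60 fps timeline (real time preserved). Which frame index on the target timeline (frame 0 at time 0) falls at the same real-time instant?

Source frame index: (0×3600 + 44×60 + 48) × 24 + 14 = 64526.
Real time: 64526 / (24) = 32263/12 s.
Target frame: (32263/12) × (60) = 161315.

frame 161315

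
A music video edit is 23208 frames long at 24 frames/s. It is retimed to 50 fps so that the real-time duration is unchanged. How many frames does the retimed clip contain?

Target frames = source frames × (target rate / source rate) = 23208 × (50)/(24) = 23208 × 25/12 = 48350.

48350 frames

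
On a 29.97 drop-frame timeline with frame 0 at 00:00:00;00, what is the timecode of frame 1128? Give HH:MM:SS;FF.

00:00:37;18

Each 10-minute DF block holds 10 × 60 × 30 − 9 × 2 = 17982 frames. 1128 ÷ 17982 → 0 full blocks, remainder 1128.
Within the partial block the first minute is 1800 frames and each further minute 1798, so 0 further minute boundaries passed. Total skipped labels = 18 × 0 + 2 × 0 = 0.
Non-drop label index = 1128 + 0 = 1128; at 30 labels/s that is 00:00:37:18, i.e. DF 00:00:37;18.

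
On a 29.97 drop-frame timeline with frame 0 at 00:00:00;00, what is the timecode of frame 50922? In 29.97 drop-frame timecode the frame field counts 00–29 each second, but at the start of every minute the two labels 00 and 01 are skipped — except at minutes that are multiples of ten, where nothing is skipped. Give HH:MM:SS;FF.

00:28:19;04

Each 10-minute DF block holds 10 × 60 × 30 − 9 × 2 = 17982 frames. 50922 ÷ 17982 → 2 full blocks, remainder 14958.
Within the partial block the first minute is 1800 frames and each further minute 1798, so 8 further minute boundaries passed. Total skipped labels = 18 × 2 + 2 × 8 = 52.
Non-drop label index = 50922 + 52 = 50974; at 30 labels/s that is 00:28:19:04, i.e. DF 00:28:19;04.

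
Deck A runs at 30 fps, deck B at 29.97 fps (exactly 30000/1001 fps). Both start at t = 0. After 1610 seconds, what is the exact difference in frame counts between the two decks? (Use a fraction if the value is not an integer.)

A emits 30 × 1610 = 48300 frames; B emits 30000/1001 × 1610 = 6900000/143.
Difference = 6900/143 frames (≈ 48.2517); B is behind A.

6900/143 frames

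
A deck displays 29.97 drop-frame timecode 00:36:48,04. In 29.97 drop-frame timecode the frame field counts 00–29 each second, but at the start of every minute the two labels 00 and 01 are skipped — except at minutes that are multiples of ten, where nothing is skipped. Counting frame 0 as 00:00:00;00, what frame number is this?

66178

Complete 10-minute blocks: 3, each 17982 frames → 53946.
Remaining 6 whole minutes in the current block: 1800 + 5 × 1798 = 10790 frames.
Within the current minute: 48 × 30 + 4 − 2 = 1442 (labels ;00/;01 skipped at this minute). Total = 53946 + 10790 + 1442 = 66178.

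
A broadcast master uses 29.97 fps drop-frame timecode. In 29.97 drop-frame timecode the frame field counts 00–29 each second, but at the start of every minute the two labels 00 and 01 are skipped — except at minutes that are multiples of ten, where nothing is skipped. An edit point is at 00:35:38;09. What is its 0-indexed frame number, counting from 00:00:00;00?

As if non-drop at 30 labels/s: (0 × 3600 + 35 × 60 + 38) × 30 + 9 = 64149.
Minute boundaries passed: 35; those not divisible by 10: 35 − 3 = 32; dropped labels = 2 × 32 = 64.
Actual frame index = 64149 − 64 = 64085.

64085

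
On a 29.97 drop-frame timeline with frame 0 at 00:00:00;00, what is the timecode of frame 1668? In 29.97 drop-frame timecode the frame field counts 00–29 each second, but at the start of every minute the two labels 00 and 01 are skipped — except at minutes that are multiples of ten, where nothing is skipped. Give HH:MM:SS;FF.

00:00:55;18

Ten DF minutes hold 17982 frames, so frame 1668 lies in block 0 (frames 0–17981) with 1668 frames into that block.
The block's first minute is 1800 frames and the rest 1798 each; 1668 frames reaches minute 0, so 0 × 18 + 0 × 2 = 0 labels have been skipped so far.
Adding those back, label number 1668 + 0 = 1668 at 30 labels/s is 55 s + 18 f = 0 h 0 min 55 s frame 18, i.e. 00:00:55;18.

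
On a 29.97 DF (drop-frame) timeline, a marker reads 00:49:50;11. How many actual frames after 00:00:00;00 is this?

Complete 10-minute blocks: 4, each 17982 frames → 71928.
Remaining 9 whole minutes in the current block: 1800 + 8 × 1798 = 16184 frames.
Within the current minute: 50 × 30 + 11 − 2 = 1509 (labels ;00/;01 skipped at this minute). Total = 71928 + 16184 + 1509 = 89621.

89621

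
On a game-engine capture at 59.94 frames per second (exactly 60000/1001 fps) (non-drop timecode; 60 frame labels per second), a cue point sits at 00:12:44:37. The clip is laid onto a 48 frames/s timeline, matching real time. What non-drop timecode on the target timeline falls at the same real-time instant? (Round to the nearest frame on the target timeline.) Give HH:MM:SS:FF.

00:12:45:18

Source frame index: (0×3600 + 12×60 + 44) × 60 + 37 = 45877.
Real time: 45877 / (60000/1001) = 45922877/60000 s.
Target frame: (45922877/60000) × (48) = 45922877/1250 ≈ 36738.302 → 36738.
At 48 labels/s: frame 36738 → 00:12:45:18.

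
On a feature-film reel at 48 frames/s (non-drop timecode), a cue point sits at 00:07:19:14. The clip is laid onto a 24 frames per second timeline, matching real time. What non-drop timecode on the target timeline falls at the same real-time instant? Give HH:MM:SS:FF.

00:07:19:07

Source frame index: (0×3600 + 7×60 + 19) × 48 + 14 = 21086.
Real time: 21086 / (48) = 10543/24 s.
Target frame: (10543/24) × (24) = 10543.
At 24 labels/s: frame 10543 → 00:07:19:07.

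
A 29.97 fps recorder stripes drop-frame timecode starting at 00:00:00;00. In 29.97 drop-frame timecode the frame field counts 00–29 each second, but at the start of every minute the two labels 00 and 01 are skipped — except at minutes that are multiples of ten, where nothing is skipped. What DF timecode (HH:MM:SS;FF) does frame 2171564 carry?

Ten DF minutes hold 17982 frames, so frame 2171564 lies in block 120 (frames 2157840–2175821) with 13724 frames into that block.
The block's first minute is 1800 frames and the rest 1798 each; 13724 frames reaches minute 7, so 120 × 18 + 7 × 2 = 2174 labels have been skipped so far.
Adding those back, label number 2171564 + 2174 = 2173738 at 30 labels/s is 72457 s + 28 f = 20 h 7 min 37 s frame 28, i.e. 20:07:37;28.

20:07:37;28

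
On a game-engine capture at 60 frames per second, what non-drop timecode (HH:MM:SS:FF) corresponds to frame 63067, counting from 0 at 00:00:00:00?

00:17:31:07

63067 ÷ 60 = 1051 full seconds, remainder 7 frames.
1051 s = 0 h 17 min 31 s.
Timecode: 00:17:31:07.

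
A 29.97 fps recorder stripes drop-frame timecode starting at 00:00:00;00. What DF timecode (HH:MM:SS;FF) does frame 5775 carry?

00:03:12;21

Each 10-minute DF block holds 10 × 60 × 30 − 9 × 2 = 17982 frames. 5775 ÷ 17982 → 0 full blocks, remainder 5775.
Within the partial block the first minute is 1800 frames and each further minute 1798, so 3 further minute boundaries passed. Total skipped labels = 18 × 0 + 2 × 3 = 6.
Non-drop label index = 5775 + 6 = 5781; at 30 labels/s that is 00:03:12:21, i.e. DF 00:03:12;21.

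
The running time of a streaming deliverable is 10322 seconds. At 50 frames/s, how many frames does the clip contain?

516100 frames

Frames = 10322 × 50 = 516100.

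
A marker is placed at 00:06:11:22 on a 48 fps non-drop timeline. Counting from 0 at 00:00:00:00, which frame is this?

17830

Total seconds to the label: (0 × 3600 + 6 × 60 + 11) = 371.
Frame index = 371 × 48 + 22 = 17830.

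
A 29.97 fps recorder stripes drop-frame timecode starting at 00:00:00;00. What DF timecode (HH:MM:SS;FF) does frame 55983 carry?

Each 10-minute DF block holds 10 × 60 × 30 − 9 × 2 = 17982 frames. 55983 ÷ 17982 → 3 full blocks, remainder 2037.
Within the partial block the first minute is 1800 frames and each further minute 1798, so 1 further minute boundary passed. Total skipped labels = 18 × 3 + 2 × 1 = 56.
Non-drop label index = 55983 + 56 = 56039; at 30 labels/s that is 00:31:07:29, i.e. DF 00:31:07;29.

00:31:07;29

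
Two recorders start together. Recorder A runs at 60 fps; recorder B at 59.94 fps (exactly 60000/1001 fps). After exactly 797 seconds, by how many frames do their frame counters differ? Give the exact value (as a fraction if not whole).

A emits 60 × 797 = 47820 frames; B emits 60000/1001 × 797 = 47820000/1001.
Difference = 47820/1001 frames (≈ 47.7722); B is behind A.

47820/1001 frames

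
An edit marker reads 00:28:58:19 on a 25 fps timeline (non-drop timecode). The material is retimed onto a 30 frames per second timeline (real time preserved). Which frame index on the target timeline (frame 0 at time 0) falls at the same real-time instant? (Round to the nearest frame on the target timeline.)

frame 52163

Source frame index: (0×3600 + 28×60 + 58) × 25 + 19 = 43469.
Real time: 43469 / (25) = 43469/25 s.
Target frame: (43469/25) × (30) = 260814/5 ≈ 52162.800 → 52163.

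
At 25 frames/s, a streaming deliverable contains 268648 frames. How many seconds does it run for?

Running time = 268648 / (25) = 10745.92 s.

10745.92 seconds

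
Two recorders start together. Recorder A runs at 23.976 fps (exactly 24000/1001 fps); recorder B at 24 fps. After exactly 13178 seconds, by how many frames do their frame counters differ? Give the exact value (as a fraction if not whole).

28752/91 frames

A emits 24000/1001 × 13178 = 28752000/91 frames; B emits 24 × 13178 = 316272.
Difference = 28752/91 frames (≈ 315.9560); B is ahead of A.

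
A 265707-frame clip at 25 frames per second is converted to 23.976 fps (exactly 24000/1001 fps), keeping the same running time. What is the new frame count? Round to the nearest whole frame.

254824 frames

Frames at target rate = 265707 × (24000/1001) / (25) = 19621440/77 ≈ 254823.896.
Nearest whole frame: 254824.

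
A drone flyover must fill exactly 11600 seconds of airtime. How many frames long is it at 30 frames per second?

Frames = 11600 × 30 = 348000.

348000 frames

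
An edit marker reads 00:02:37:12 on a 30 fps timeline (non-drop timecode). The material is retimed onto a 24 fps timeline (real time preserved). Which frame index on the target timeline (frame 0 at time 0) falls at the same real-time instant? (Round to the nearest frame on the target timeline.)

Source frame index: (0×3600 + 2×60 + 37) × 30 + 12 = 4722.
Real time: 4722 / (30) = 787/5 s.
Target frame: (787/5) × (24) = 18888/5 ≈ 3777.600 → 3778.

frame 3778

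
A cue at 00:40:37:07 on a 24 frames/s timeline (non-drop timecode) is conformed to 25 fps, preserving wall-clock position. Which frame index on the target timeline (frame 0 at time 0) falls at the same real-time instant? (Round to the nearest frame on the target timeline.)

Source frame index: (0×3600 + 40×60 + 37) × 24 + 7 = 58495.
Real time: 58495 / (24) = 58495/24 s.
Target frame: (58495/24) × (25) = 1462375/24 ≈ 60932.292 → 60932.

frame 60932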